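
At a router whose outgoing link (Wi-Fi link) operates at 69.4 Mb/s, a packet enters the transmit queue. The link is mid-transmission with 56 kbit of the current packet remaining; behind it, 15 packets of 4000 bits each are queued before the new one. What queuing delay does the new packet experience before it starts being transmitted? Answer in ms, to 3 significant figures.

Each queued packet: L/R = 4000/69400000 = 0.0576369 ms.
15 queued → 0.864553 ms.
Plus remaining 56000 bits of current packet: 0.806916 ms.
Queuing delay = 1.67 ms.

1.67 ms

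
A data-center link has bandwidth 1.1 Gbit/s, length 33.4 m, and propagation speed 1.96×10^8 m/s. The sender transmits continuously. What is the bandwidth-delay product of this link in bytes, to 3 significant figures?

23.4 bytes

Propagation delay = 33.4 / 196000000 = 1.70408e-07 s.
BDP = R × t_prop = 1100000000 × 1.70408e-07 = 187.449 bits.
In bytes: 187.449/8 = 23.4 bytes.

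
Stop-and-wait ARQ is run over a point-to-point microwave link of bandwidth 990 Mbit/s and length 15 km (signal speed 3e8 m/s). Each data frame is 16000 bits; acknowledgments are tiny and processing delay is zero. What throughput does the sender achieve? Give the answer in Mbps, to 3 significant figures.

t_tx = L/R = 16000/990000000 = 1.61616e-05 s.
t_prop = 15000/300000000 = 5e-05 s; RTT = 0.0001 s.
Cycle = t_tx + RTT = 0.000116162 s.
Throughput = L / cycle = 16000 / 0.000116162 = 138 Mbps.

138 Mbps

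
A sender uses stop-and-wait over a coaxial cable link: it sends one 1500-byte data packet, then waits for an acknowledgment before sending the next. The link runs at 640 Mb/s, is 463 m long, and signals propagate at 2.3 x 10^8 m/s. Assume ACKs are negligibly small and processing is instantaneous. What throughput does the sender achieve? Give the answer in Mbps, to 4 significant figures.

t_tx = L/R = 12000/640000000 = 1.875e-05 s.
t_prop = 463/2.3e+08 = 2.01304e-06 s; RTT = 4.02609e-06 s.
Cycle = t_tx + RTT = 2.27761e-05 s.
Throughput = L / cycle = 12000 / 2.27761e-05 = 526.9 Mbps.

526.9 Mbps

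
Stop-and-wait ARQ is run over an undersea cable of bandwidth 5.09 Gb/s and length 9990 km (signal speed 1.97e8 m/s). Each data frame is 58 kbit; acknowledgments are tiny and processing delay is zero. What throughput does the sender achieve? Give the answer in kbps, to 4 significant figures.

t_tx = L/R = 58000/5090000000 = 1.13949e-05 s.
t_prop = 9990000/197000000 = 0.0507107 s; RTT = 0.101421 s.
Cycle = t_tx + RTT = 0.101433 s.
Throughput = L / cycle = 58000 / 0.101433 = 571.8 kbps.

571.8 kbps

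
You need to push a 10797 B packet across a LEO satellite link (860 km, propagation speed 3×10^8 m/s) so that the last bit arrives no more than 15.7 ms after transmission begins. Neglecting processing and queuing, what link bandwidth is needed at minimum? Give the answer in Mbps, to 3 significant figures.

L = 86376 bits.
Propagation delay = 860000 / 300000000 = 2.86667 ms.
Transmission budget = 15.7 − 2.86667 = 12.8333 ms.
R ≥ L / t_tx = 86376 bits / 0.0128333 s = 6.73 Mbps.

6.73 Mbps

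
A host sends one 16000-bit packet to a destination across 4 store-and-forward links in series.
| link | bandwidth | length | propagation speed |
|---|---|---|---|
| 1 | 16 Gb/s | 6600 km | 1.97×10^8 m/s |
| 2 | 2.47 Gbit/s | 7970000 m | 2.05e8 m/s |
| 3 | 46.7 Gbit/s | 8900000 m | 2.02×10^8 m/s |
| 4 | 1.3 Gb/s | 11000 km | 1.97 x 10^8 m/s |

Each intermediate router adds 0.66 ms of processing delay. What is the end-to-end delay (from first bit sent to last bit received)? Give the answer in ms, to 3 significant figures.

174 ms

Transmission delays (L/R per hop): 0.001, 0.00647773, 0.000342612, 0.0123077 ms; sum = 0.020128 ms.
Propagation delays (d/s per hop): 33.5025, 38.878, 44.0594, 55.8376 ms; sum = 172.278 ms.
Processing at 3 router(s): 3 × 0.66 ms = 1.98 ms.
End-to-end = 174 ms.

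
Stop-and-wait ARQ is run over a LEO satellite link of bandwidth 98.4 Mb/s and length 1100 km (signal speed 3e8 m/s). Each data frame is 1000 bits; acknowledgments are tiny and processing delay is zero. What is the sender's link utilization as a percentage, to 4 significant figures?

0.1384 %

t_tx = L/R = 1000/98400000 = 1.01626e-05 s.
t_prop = 1100000/300000000 = 0.00366667 s; RTT = 0.00733333 s.
Cycle = t_tx + RTT = 0.0073435 s.
Utilization = t_tx / cycle = 1.01626e-05/0.0073435 = 0.1384 %.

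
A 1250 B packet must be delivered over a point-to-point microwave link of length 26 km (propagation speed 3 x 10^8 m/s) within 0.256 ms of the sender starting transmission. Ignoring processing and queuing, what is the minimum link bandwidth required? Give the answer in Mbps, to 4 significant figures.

59.06 Mbps

L = 10000 bits.
Propagation delay = 26000 / 300000000 = 0.0866667 ms.
Transmission budget = 0.256 − 0.0866667 = 0.169333 ms.
R ≥ L / t_tx = 10000 bits / 0.000169333 s = 59.06 Mbps.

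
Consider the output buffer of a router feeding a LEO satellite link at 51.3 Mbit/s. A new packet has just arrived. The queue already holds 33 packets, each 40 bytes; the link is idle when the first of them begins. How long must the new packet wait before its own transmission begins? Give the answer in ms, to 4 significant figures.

0.2058 ms

Each queued packet: L/R = 320/51300000 = 0.00623782 ms.
33 queued → 0.205848 ms.
Queuing delay = 0.2058 ms.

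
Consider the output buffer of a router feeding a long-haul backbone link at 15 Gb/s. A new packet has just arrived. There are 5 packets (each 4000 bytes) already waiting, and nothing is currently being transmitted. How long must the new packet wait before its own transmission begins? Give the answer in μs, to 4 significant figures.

10.67 μs

Each queued packet: L/R = 32000/15000000000 = 2.13333 μs.
5 queued → 10.6667 μs.
Queuing delay = 10.67 μs.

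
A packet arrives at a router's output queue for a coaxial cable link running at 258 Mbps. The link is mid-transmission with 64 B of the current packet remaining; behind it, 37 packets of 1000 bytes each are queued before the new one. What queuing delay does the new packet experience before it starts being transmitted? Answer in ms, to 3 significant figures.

1.15 ms

Each queued packet: L/R = 8000/258000000 = 0.0310078 ms.
37 queued → 1.14729 ms.
Plus remaining 512 bits of current packet: 0.0019845 ms.
Queuing delay = 1.15 ms.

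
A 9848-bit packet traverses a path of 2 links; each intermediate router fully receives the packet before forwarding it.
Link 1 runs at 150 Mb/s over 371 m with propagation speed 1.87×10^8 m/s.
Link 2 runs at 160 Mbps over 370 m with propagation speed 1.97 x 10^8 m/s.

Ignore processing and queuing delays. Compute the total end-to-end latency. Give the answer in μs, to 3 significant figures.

131 μs

Transmission delays (L/R per hop): 65.6533, 61.55 μs; sum = 127.203 μs.
Propagation delays (d/s per hop): 1.98396, 1.87817 μs; sum = 3.86213 μs.
End-to-end = 131 μs.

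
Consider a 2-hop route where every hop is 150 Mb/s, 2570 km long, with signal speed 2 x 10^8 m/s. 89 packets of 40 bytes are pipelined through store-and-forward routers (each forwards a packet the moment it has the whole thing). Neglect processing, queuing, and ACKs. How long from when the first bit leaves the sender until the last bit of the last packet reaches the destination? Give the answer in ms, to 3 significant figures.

Per-hop transmission t_tx = L/R = 320/150000000 = 0.00213333 ms.
Per-hop propagation t_prop = 2570000/200000000 = 12.85 ms.
Pipeline fill: first packet needs 2·t_tx to clear all hops; remaining 88 packets each add one t_tx.
Total = (2+89-1)·t_tx + 2·t_prop = 90·0.00213333 + 2·12.85 = 25.9 ms.

25.9 ms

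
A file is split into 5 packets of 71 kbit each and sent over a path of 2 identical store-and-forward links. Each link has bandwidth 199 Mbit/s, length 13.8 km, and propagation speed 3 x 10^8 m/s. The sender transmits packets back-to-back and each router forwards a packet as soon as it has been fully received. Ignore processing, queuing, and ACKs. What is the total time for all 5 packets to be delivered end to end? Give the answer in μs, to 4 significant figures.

Per-hop transmission t_tx = L/R = 71000/199000000 = 356.784 μs.
Per-hop propagation t_prop = 13800/300000000 = 46 μs.
Pipeline fill: first packet needs 2·t_tx to clear all hops; remaining 4 packets each add one t_tx.
Total = (2+5-1)·t_tx + 2·t_prop = 6·356.784 + 2·46 = 2233 μs.

2233 μs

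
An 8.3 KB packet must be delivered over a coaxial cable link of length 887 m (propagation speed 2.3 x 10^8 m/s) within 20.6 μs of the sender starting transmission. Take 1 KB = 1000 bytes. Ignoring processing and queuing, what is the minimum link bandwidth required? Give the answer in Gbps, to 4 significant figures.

3.966 Gbps

L = 66400 bits.
Propagation delay = 887 / 2.3e+08 = 3.85652 μs.
Transmission budget = 20.6 − 3.85652 = 16.7435 μs.
R ≥ L / t_tx = 66400 bits / 1.67435e-05 s = 3.966 Gbps.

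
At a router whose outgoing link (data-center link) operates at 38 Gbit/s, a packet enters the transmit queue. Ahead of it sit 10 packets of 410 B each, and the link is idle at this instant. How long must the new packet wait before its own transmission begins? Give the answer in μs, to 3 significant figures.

Each queued packet: L/R = 3280/38000000000 = 0.0863158 μs.
10 queued → 0.863158 μs.
Queuing delay = 0.863 μs.

0.863 μs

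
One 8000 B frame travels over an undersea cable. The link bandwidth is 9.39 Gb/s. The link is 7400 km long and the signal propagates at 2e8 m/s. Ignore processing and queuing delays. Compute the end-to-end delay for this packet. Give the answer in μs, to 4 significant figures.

37010 μs

L = 8000 × 8 = 64000 bits.
Transmission delay = L/R = 64000 / 9390000000 = 6.81576 μs.
Propagation delay = d/s = 7400000 m / 200000000 m/s = 37000 μs.
Total = 37010 μs.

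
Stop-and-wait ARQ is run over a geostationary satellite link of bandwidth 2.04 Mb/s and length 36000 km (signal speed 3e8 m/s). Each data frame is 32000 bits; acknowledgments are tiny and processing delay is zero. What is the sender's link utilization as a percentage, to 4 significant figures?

6.135 %

t_tx = L/R = 32000/2040000 = 0.0156863 s.
t_prop = 36000000/300000000 = 0.12 s; RTT = 0.24 s.
Cycle = t_tx + RTT = 0.255686 s.
Utilization = t_tx / cycle = 0.0156863/0.255686 = 6.135 %.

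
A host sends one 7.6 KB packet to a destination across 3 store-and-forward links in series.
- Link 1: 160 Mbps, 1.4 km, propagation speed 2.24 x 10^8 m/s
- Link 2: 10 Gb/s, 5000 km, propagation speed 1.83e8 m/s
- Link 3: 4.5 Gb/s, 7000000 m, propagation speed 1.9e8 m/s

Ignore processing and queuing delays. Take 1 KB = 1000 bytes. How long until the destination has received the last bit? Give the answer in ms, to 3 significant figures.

64.6 ms

L = 60800 bits.
Transmission delays (L/R per hop): 0.38, 0.00608, 0.0135111 ms; sum = 0.399591 ms.
Propagation delays (d/s per hop): 0.00625, 27.3224, 36.8421 ms; sum = 64.1708 ms.
End-to-end = 64.6 ms.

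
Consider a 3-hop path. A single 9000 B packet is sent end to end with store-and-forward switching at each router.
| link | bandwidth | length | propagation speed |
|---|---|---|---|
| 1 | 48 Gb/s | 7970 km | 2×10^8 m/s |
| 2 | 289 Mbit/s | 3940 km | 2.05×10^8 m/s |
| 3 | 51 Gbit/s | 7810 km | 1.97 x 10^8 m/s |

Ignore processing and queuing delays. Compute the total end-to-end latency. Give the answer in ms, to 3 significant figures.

99.0 ms

L = 9000 × 8 = 72000 bits.
Transmission delays (L/R per hop): 0.0015, 0.249135, 0.00141176 ms; sum = 0.252047 ms.
Propagation delays (d/s per hop): 39.85, 19.2195, 39.6447 ms; sum = 98.7142 ms.
End-to-end = 99.0 ms.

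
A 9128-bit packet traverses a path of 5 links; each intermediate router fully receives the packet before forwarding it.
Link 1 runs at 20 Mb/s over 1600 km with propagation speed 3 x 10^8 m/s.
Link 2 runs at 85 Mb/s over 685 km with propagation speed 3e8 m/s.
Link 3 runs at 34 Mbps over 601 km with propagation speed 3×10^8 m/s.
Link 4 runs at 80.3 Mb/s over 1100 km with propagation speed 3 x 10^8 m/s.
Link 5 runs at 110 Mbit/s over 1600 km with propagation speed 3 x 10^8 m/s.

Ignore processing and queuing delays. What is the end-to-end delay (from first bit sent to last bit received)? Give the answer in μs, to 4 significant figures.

19650 μs

Transmission delays (L/R per hop): 456.4, 107.388, 268.471, 113.674, 82.9818 μs; sum = 1028.91 μs.
Propagation delays (d/s per hop): 5333.33, 2283.33, 2003.33, 3666.67, 5333.33 μs; sum = 18620 μs.
End-to-end = 19650 μs.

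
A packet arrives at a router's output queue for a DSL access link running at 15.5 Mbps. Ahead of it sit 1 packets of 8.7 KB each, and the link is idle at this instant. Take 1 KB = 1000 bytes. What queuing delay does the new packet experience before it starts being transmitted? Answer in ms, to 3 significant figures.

4.49 ms

Each queued packet: L/R = 69600/15500000 = 4.49032 ms.
1 queued → 4.49032 ms.
Queuing delay = 4.49 ms.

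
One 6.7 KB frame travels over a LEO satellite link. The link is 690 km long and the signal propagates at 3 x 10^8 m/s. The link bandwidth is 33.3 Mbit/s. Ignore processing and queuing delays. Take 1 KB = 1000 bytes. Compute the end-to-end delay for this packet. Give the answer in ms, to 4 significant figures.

L = 53600 bits.
Transmission delay = L/R = 53600 / 3.33e+07 = 1.60961 ms.
Propagation delay = d/s = 690000 m / 300000000 m/s = 2.3 ms.
Total = 3.910 ms.

3.910 ms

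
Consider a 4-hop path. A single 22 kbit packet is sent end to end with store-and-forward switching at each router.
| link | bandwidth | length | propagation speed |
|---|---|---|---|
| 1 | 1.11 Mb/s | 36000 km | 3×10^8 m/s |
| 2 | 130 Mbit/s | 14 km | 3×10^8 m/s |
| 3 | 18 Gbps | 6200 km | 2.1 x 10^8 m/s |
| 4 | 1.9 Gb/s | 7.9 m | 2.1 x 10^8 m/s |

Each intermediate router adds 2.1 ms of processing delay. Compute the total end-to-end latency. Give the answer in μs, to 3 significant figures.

L = 22000 bits.
Transmission delays (L/R per hop): 19819.8, 169.231, 1.22222, 11.5789 μs; sum = 20001.9 μs.
Propagation delays (d/s per hop): 120000, 46.6667, 29523.8, 0.037619 μs; sum = 149571 μs.
Processing at 3 router(s): 3 × 2.1 ms = 6300 μs.
End-to-end = 176000 μs.

176000 μs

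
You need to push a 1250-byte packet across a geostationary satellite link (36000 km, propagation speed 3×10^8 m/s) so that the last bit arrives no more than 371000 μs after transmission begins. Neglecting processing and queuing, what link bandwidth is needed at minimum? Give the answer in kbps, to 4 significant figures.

L = 10000 bits.
Propagation delay = 36000000 / 300000000 = 120000 μs.
Transmission budget = 371000 − 120000 = 251000 μs.
R ≥ L / t_tx = 10000 bits / 0.251 s = 39.84 kbps.

39.84 kbps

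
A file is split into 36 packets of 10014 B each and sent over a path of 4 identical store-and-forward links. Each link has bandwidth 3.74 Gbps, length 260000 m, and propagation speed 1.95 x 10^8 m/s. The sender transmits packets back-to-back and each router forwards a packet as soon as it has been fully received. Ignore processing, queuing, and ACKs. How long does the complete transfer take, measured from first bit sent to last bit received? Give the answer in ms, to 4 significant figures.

6.169 ms

Per-hop transmission t_tx = L/R = 80112/3740000000 = 0.0214203 ms.
Per-hop propagation t_prop = 260000/195000000 = 1.33333 ms.
Pipeline fill: first packet needs 4·t_tx to clear all hops; remaining 35 packets each add one t_tx.
Total = (4+36-1)·t_tx + 4·t_prop = 39·0.0214203 + 4·1.33333 = 6.169 ms.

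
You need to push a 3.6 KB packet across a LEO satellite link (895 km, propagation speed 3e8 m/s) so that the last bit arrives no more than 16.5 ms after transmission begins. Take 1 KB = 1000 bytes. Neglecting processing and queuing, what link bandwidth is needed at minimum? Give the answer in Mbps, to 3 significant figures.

L = 28800 bits.
Propagation delay = 895000 / 300000000 = 2.98333 ms.
Transmission budget = 16.5 − 2.98333 = 13.5167 ms.
R ≥ L / t_tx = 28800 bits / 0.0135167 s = 2.13 Mbps.

2.13 Mbps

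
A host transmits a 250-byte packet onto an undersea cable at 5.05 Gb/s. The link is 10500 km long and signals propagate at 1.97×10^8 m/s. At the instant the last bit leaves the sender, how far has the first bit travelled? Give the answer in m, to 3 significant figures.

78.0 m

t_tx = L/R = 2000/5050000000 = 3.9604e-07 s.
Distance = s × t_tx = 197000000 × 3.9604e-07 = 78.0 m.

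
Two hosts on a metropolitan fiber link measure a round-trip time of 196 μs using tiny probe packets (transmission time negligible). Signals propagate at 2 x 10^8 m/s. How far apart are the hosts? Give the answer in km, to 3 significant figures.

19.6 km

One-way propagation = RTT/2 = 98 μs.
d = s × t = 200000000 × 9.8e-05 = 19.6 km.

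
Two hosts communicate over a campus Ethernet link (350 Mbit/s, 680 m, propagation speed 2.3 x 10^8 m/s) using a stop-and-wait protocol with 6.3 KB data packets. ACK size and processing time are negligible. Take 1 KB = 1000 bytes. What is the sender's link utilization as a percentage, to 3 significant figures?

t_tx = L/R = 50400/350000000 = 0.000144 s.
t_prop = 680/2.3e+08 = 2.95652e-06 s; RTT = 5.91304e-06 s.
Cycle = t_tx + RTT = 0.000149913 s.
Utilization = t_tx / cycle = 0.000144/0.000149913 = 96.1 %.

96.1 %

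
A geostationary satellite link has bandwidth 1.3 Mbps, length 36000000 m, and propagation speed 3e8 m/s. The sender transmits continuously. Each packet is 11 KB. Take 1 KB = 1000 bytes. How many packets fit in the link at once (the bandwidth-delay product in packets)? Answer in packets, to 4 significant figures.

Propagation delay = 36000000 / 300000000 = 0.12 s.
BDP = R × t_prop = 1300000 × 0.12 = 156000 bits.
In packets of 88000 bits: 1.773 packets.

1.773 packets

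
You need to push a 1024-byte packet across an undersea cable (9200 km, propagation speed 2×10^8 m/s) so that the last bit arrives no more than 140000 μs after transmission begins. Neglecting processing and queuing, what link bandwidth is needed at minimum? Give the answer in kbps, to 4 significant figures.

87.15 kbps

L = 8192 bits.
Propagation delay = 9200000 / 200000000 = 46000 μs.
Transmission budget = 140000 − 46000 = 94000 μs.
R ≥ L / t_tx = 8192 bits / 0.094 s = 87.15 kbps.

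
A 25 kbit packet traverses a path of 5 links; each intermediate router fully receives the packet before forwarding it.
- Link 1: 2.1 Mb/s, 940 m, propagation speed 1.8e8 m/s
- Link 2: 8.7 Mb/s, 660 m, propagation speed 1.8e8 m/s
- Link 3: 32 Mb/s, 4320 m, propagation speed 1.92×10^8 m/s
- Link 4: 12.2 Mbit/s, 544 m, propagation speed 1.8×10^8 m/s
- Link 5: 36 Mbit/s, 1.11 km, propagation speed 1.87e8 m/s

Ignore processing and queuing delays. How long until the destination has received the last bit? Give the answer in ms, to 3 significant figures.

L = 25000 bits.
Transmission delays (L/R per hop): 11.9048, 2.87356, 0.78125, 2.04918, 0.694444 ms; sum = 18.3032 ms.
Propagation delays (d/s per hop): 0.00522222, 0.00366667, 0.0225, 0.00302222, 0.00593583 ms; sum = 0.0403469 ms.
End-to-end = 18.3 ms.

18.3 ms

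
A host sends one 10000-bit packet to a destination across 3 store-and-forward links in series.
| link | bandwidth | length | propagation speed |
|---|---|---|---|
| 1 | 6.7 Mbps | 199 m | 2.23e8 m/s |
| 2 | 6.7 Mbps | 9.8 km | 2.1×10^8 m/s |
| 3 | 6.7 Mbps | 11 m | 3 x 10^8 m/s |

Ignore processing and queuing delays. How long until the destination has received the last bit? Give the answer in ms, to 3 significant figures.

4.53 ms

Transmission delay per hop = L/R = 10000/6700000 = 1.49254 ms; 3 hops → 4.47761 ms.
Propagation delays (d/s per hop): 0.000892377, 0.0466667, 3.66667e-05 ms; sum = 0.0475957 ms.
End-to-end = 4.53 ms.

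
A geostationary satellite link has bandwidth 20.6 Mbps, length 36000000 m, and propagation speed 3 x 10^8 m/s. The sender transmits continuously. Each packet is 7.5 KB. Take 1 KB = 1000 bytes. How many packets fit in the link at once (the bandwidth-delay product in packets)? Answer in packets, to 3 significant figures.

41.2 packets

Propagation delay = 36000000 / 300000000 = 0.12 s.
BDP = R × t_prop = 20600000 × 0.12 = 2472000 bits.
In packets of 60000 bits: 41.2 packets.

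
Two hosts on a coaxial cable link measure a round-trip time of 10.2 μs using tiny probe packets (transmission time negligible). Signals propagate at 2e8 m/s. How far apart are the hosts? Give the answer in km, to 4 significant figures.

One-way propagation = RTT/2 = 5.1 μs.
d = s × t = 200000000 × 5.1e-06 = 1.020 km.

1.020 km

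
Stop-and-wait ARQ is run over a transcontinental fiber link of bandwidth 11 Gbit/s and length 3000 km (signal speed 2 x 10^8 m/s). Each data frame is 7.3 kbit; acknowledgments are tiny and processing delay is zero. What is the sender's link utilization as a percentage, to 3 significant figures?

t_tx = L/R = 7300/11000000000 = 6.63636e-07 s.
t_prop = 3000000/200000000 = 0.015 s; RTT = 0.03 s.
Cycle = t_tx + RTT = 0.0300007 s.
Utilization = t_tx / cycle = 6.63636e-07/0.0300007 = 0.00221 %.

0.00221 %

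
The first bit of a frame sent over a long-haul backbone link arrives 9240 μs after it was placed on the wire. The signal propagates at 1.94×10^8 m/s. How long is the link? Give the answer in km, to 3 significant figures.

1790 km

d = s × t_prop = 194000000 × 0.00924 = 1790 km.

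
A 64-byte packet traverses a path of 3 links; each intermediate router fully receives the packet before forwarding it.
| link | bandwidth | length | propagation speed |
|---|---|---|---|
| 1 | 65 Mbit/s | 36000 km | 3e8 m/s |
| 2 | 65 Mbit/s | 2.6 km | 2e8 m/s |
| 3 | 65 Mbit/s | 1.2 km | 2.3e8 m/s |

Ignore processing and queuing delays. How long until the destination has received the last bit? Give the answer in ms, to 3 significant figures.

120 ms

L = 64 × 8 = 512 bits.
Transmission delay per hop = L/R = 512/65000000 = 0.00787692 ms; 3 hops → 0.0236308 ms.
Propagation delays (d/s per hop): 120, 0.013, 0.00521739 ms; sum = 120.018 ms.
End-to-end = 120 ms.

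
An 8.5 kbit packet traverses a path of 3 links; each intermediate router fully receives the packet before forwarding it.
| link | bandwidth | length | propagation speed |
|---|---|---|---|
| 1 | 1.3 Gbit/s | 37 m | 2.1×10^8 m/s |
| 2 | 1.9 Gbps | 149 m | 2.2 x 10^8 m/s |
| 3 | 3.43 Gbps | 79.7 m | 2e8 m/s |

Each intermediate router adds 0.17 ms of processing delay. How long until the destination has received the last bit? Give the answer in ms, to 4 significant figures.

0.3547 ms

L = 8500 bits.
Transmission delays (L/R per hop): 0.00653846, 0.00447368, 0.00247813 ms; sum = 0.0134903 ms.
Propagation delays (d/s per hop): 0.00017619, 0.000677273, 0.0003985 ms; sum = 0.00125196 ms.
Processing at 2 router(s): 2 × 0.17 ms = 0.34 ms.
End-to-end = 0.3547 ms.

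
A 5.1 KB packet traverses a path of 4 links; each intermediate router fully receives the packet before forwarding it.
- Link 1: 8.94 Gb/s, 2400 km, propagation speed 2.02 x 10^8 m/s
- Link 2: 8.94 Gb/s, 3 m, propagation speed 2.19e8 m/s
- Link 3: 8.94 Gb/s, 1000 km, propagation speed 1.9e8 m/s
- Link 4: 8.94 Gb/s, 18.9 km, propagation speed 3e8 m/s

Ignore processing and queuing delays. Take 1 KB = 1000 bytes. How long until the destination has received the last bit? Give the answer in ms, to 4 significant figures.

17.23 ms

L = 40800 bits.
Transmission delay per hop = L/R = 40800/8940000000 = 0.00456376 ms; 4 hops → 0.018255 ms.
Propagation delays (d/s per hop): 11.8812, 1.36986e-05, 5.26316, 0.063 ms; sum = 17.2074 ms.
End-to-end = 17.23 ms.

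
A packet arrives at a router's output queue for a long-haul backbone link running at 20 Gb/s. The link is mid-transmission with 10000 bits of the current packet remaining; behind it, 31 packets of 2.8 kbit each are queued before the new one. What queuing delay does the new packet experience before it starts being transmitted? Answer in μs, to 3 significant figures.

4.84 μs

Each queued packet: L/R = 2800/20000000000 = 0.14 μs.
31 queued → 4.34 μs.
Plus remaining 10000 bits of current packet: 0.5 μs.
Queuing delay = 4.84 μs.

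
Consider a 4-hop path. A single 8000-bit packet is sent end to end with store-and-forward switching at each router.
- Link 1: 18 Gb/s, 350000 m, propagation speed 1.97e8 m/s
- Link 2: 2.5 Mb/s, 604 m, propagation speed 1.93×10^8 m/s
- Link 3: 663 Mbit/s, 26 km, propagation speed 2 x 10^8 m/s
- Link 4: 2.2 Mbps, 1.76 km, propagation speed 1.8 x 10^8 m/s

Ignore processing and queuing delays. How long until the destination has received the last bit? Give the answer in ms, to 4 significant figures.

8.768 ms

Transmission delays (L/R per hop): 0.000444444, 3.2, 0.0120664, 3.63636 ms; sum = 6.84887 ms.
Propagation delays (d/s per hop): 1.77665, 0.00312953, 0.13, 0.00977778 ms; sum = 1.91956 ms.
End-to-end = 8.768 ms.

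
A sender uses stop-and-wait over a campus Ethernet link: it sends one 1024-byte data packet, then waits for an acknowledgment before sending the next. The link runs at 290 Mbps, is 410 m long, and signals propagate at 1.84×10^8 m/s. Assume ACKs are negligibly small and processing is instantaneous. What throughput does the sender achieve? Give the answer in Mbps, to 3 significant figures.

t_tx = L/R = 8192/290000000 = 2.82483e-05 s.
t_prop = 410/184000000 = 2.22826e-06 s; RTT = 4.45652e-06 s.
Cycle = t_tx + RTT = 3.27048e-05 s.
Throughput = L / cycle = 8192 / 3.27048e-05 = 250 Mbps.

250 Mbps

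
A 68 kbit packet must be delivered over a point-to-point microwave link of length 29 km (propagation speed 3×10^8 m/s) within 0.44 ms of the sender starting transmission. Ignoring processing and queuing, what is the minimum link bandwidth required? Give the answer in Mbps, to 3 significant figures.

Propagation delay = 29000 / 300000000 = 0.0966667 ms.
Transmission budget = 0.44 − 0.0966667 = 0.343333 ms.
R ≥ L / t_tx = 68000 bits / 0.000343333 s = 198 Mbps.

198 Mbps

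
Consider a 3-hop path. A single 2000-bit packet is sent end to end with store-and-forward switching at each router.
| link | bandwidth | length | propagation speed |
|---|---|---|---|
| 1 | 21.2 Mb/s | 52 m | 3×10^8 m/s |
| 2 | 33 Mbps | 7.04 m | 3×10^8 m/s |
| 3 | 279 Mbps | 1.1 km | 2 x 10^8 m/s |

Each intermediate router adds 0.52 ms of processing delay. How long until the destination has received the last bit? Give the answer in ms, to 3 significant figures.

Transmission delays (L/R per hop): 0.0943396, 0.0606061, 0.00716846 ms; sum = 0.162114 ms.
Propagation delays (d/s per hop): 0.000173333, 2.34667e-05, 0.0055 ms; sum = 0.0056968 ms.
Processing at 2 router(s): 2 × 0.52 ms = 1.04 ms.
End-to-end = 1.21 ms.

1.21 ms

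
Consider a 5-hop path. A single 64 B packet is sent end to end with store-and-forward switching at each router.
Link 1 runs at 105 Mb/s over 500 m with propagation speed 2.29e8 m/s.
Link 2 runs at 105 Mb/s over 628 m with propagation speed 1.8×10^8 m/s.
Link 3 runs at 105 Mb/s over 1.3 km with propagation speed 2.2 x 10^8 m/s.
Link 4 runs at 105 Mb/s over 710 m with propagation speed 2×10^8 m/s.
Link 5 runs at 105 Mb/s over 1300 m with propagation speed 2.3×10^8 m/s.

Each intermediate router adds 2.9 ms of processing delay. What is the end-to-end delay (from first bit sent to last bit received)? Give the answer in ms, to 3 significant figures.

L = 64 × 8 = 512 bits.
Transmission delay per hop = L/R = 512/105000000 = 0.00487619 ms; 5 hops → 0.024381 ms.
Propagation delays (d/s per hop): 0.00218341, 0.00348889, 0.00590909, 0.00355, 0.00565217 ms; sum = 0.0207836 ms.
Processing at 4 router(s): 4 × 2.9 ms = 11.6 ms.
End-to-end = 11.6 ms.

11.6 ms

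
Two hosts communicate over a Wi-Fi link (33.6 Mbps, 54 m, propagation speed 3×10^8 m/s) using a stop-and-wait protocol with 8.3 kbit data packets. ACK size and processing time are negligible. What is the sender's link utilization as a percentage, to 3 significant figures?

99.9 %

t_tx = L/R = 8300/33600000 = 0.000247024 s.
t_prop = 54/300000000 = 1.8e-07 s; RTT = 3.6e-07 s.
Cycle = t_tx + RTT = 0.000247384 s.
Utilization = t_tx / cycle = 0.000247024/0.000247384 = 99.9 %.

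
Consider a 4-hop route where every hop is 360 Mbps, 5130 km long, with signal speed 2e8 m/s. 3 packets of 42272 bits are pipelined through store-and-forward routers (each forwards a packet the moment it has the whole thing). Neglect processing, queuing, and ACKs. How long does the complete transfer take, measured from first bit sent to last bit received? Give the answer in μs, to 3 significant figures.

Per-hop transmission t_tx = L/R = 42272/360000000 = 117.422 μs.
Per-hop propagation t_prop = 5130000/200000000 = 25650 μs.
Pipeline fill: first packet needs 4·t_tx to clear all hops; remaining 2 packets each add one t_tx.
Total = (4+3-1)·t_tx + 4·t_prop = 6·117.422 + 4·25650 = 103000 μs.

103000 μs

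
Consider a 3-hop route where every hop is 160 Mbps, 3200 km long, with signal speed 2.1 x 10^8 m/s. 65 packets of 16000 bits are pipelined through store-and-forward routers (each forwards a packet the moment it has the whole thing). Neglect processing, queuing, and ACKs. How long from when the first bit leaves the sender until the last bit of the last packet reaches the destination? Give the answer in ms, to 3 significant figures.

Per-hop transmission t_tx = L/R = 16000/160000000 = 0.1 ms.
Per-hop propagation t_prop = 3200000/210000000 = 15.2381 ms.
Pipeline fill: first packet needs 3·t_tx to clear all hops; remaining 64 packets each add one t_tx.
Total = (3+65-1)·t_tx + 3·t_prop = 67·0.1 + 3·15.2381 = 52.4 ms.

52.4 ms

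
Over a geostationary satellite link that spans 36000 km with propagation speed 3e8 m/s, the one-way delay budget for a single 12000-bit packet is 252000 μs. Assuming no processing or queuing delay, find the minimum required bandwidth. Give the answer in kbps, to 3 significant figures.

90.9 kbps

Propagation delay = 36000000 / 300000000 = 120000 μs.
Transmission budget = 252000 − 120000 = 132000 μs.
R ≥ L / t_tx = 12000 bits / 0.132 s = 90.9 kbps.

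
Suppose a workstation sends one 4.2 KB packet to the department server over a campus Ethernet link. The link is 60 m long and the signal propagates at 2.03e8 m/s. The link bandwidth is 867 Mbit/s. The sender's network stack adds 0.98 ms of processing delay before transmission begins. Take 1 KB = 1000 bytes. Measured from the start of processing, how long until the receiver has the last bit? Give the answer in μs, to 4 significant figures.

1019 μs

L = 33600 bits.
Transmission delay = L/R = 33600 / 867000000 = 38.7543 μs.
Propagation delay = d/s = 60 m / 2.03e+08 m/s = 0.295567 μs.
Plus processing delay 0.98 ms = 980 μs.
Total = 1019 μs.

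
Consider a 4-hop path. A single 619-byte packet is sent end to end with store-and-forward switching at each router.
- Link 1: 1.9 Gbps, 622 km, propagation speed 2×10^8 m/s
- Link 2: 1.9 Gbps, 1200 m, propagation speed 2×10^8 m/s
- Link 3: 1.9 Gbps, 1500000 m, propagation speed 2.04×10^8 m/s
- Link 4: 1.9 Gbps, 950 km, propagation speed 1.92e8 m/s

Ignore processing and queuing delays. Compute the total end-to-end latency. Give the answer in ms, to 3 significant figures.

L = 619 × 8 = 4952 bits.
Transmission delay per hop = L/R = 4952/1900000000 = 0.00260632 ms; 4 hops → 0.0104253 ms.
Propagation delays (d/s per hop): 3.11, 0.006, 7.35294, 4.94792 ms; sum = 15.4169 ms.
End-to-end = 15.4 ms.

15.4 ms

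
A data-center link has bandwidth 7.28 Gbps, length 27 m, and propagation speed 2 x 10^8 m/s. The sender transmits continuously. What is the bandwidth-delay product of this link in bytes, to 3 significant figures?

123 bytes

Propagation delay = 27 / 200000000 = 1.35e-07 s.
BDP = R × t_prop = 7280000000 × 1.35e-07 = 982.8 bits.
In bytes: 982.8/8 = 123 bytes.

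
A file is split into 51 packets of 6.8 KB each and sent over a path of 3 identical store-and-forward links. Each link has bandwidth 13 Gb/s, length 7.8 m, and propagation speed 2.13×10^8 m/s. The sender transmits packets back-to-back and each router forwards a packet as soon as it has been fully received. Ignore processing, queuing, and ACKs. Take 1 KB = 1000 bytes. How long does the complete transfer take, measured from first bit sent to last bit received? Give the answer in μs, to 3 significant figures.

222 μs

Per-hop transmission t_tx = L/R = 54400/13000000000 = 4.18462 μs.
Per-hop propagation t_prop = 7.8/213000000 = 0.0366197 μs.
Pipeline fill: first packet needs 3·t_tx to clear all hops; remaining 50 packets each add one t_tx.
Total = (3+51-1)·t_tx + 3·t_prop = 53·4.18462 + 3·0.0366197 = 222 μs.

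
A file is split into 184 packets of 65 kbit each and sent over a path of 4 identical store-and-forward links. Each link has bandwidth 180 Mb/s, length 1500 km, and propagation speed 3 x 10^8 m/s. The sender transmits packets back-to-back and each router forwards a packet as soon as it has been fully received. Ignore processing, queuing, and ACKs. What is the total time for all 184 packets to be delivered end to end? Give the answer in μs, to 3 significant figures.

Per-hop transmission t_tx = L/R = 65000/180000000 = 361.111 μs.
Per-hop propagation t_prop = 1500000/300000000 = 5000 μs.
Pipeline fill: first packet needs 4·t_tx to clear all hops; remaining 183 packets each add one t_tx.
Total = (4+184-1)·t_tx + 4·t_prop = 187·361.111 + 4·5000 = 87500 μs.

87500 μs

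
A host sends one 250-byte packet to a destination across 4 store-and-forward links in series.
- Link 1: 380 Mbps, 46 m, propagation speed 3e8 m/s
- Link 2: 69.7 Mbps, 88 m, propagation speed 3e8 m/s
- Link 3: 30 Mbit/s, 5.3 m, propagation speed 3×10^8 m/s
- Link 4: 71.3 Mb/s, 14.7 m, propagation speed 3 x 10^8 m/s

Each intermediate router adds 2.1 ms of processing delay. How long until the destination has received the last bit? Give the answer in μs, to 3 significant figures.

6430 μs

L = 250 × 8 = 2000 bits.
Transmission delays (L/R per hop): 5.26316, 28.6944, 66.6667, 28.0505 μs; sum = 128.675 μs.
Propagation delays (d/s per hop): 0.153333, 0.293333, 0.0176667, 0.049 μs; sum = 0.513333 μs.
Processing at 3 router(s): 3 × 2.1 ms = 6300 μs.
End-to-end = 6430 μs.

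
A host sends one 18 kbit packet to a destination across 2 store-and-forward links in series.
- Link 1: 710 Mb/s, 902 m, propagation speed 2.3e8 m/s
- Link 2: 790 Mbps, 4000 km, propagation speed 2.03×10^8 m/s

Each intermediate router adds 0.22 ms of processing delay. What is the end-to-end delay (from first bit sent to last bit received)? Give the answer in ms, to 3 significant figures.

L = 18000 bits.
Transmission delays (L/R per hop): 0.0253521, 0.0227848 ms; sum = 0.0481369 ms.
Propagation delays (d/s per hop): 0.00392174, 19.7044 ms; sum = 19.7084 ms.
Processing at 1 router(s): 1 × 0.22 ms = 0.22 ms.
End-to-end = 20.0 ms.

20.0 ms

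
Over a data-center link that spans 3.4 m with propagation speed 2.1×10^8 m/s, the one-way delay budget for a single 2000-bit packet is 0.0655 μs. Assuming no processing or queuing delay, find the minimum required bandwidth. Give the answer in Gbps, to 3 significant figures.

Propagation delay = 3.4 / 210000000 = 0.0161905 μs.
Transmission budget = 0.0655 − 0.0161905 = 0.0493095 μs.
R ≥ L / t_tx = 2000 bits / 4.93095e-08 s = 40.6 Gbps.

40.6 Gbps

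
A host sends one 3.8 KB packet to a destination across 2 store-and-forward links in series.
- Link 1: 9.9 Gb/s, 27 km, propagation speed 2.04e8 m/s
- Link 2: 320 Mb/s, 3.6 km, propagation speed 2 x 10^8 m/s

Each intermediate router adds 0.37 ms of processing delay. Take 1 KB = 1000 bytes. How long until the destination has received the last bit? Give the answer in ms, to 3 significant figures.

L = 30400 bits.
Transmission delays (L/R per hop): 0.00307071, 0.095 ms; sum = 0.0980707 ms.
Propagation delays (d/s per hop): 0.132353, 0.018 ms; sum = 0.150353 ms.
Processing at 1 router(s): 1 × 0.37 ms = 0.37 ms.
End-to-end = 0.618 ms.

0.618 ms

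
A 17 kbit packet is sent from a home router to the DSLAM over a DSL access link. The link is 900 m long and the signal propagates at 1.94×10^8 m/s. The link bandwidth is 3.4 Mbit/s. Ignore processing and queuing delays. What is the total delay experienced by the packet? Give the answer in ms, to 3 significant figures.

L = 17000 bits.
Transmission delay = L/R = 17000 / 3400000 = 5 ms.
Propagation delay = d/s = 900 m / 194000000 m/s = 0.00463918 ms.
Total = 5.00 ms.

5.00 ms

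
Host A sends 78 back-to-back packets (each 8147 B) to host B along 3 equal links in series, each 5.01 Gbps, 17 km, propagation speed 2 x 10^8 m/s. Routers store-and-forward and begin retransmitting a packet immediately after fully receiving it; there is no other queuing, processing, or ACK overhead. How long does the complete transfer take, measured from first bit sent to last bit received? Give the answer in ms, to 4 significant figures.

1.296 ms

Per-hop transmission t_tx = L/R = 65176/5010000000 = 0.0130092 ms.
Per-hop propagation t_prop = 17000/200000000 = 0.085 ms.
Pipeline fill: first packet needs 3·t_tx to clear all hops; remaining 77 packets each add one t_tx.
Total = (3+78-1)·t_tx + 3·t_prop = 80·0.0130092 + 3·0.085 = 1.296 ms.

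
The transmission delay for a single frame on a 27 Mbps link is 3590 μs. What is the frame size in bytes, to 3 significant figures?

L = R × t_tx = 27000000 b/s × 0.00359 s = 96930 bits.
In bytes: 96930 / 8 = 12100 bytes.

12100 bytes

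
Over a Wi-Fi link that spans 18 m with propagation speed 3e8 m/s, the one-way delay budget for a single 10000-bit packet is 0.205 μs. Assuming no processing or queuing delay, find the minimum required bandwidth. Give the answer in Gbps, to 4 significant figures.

Propagation delay = 18 / 300000000 = 0.06 μs.
Transmission budget = 0.205 − 0.06 = 0.145 μs.
R ≥ L / t_tx = 10000 bits / 1.45e-07 s = 68.97 Gbps.

68.97 Gbps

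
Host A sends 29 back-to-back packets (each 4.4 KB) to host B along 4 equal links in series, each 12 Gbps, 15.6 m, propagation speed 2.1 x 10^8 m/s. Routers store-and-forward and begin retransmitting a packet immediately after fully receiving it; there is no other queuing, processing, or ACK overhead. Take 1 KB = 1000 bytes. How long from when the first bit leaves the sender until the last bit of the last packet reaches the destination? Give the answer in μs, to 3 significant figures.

Per-hop transmission t_tx = L/R = 35200/12000000000 = 2.93333 μs.
Per-hop propagation t_prop = 15.6/210000000 = 0.0742857 μs.
Pipeline fill: first packet needs 4·t_tx to clear all hops; remaining 28 packets each add one t_tx.
Total = (4+29-1)·t_tx + 4·t_prop = 32·2.93333 + 4·0.0742857 = 94.2 μs.

94.2 μs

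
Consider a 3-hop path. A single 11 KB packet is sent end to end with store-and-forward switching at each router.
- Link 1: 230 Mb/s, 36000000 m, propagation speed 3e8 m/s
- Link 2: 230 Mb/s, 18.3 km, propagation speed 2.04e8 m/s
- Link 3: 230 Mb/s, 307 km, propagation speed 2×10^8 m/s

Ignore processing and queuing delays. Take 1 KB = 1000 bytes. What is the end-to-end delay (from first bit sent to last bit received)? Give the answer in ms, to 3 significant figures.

L = 88000 bits.
Transmission delay per hop = L/R = 88000/230000000 = 0.382609 ms; 3 hops → 1.14783 ms.
Propagation delays (d/s per hop): 120, 0.0897059, 1.535 ms; sum = 121.625 ms.
End-to-end = 123 ms.

123 ms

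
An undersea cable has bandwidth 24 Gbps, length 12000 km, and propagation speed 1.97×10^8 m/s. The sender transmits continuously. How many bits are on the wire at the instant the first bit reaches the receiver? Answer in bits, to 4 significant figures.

1462000000 bits

Propagation delay = 12000000 / 197000000 = 0.0609137 s.
BDP = R × t_prop = 24000000000 × 0.0609137 = 1461930000 bits.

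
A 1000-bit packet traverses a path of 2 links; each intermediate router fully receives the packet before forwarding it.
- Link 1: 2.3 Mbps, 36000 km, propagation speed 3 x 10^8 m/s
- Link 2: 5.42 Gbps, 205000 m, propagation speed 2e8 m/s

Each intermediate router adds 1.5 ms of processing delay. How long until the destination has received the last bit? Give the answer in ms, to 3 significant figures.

123 ms

Transmission delays (L/R per hop): 0.434783, 0.000184502 ms; sum = 0.434967 ms.
Propagation delays (d/s per hop): 120, 1.025 ms; sum = 121.025 ms.
Processing at 1 router(s): 1 × 1.5 ms = 1.5 ms.
End-to-end = 123 ms.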